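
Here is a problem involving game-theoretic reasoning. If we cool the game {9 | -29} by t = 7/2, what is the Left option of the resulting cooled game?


Original game: {9 | -29} (a switch {a | b} with a > b).
Cooling by t (for t below the temperature (a - b)/2 = 19) taxes each move by t: {a | b} cooled by t is {a - t | b + t}.
Cooling amount: t = 7/2
Cooled Left option: 9 - 7/2 = 11/2
Cooled Right option: -29 + 7/2 = -51/2
Cooled game: {11/2 | -51/2}
Left option = 11/2

11/2


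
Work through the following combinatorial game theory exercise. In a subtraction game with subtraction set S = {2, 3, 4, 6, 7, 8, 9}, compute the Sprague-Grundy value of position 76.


The subtraction set is S = {2, 3, 4, 6, 7, 8, 9}.
G(k) = mex{ G(k - s) : s in S, s <= k }. We compute iteratively: G(0) = 0.
G(1) = mex({}) = 0
G(2) = mex({0}) = 1
G(3) = mex({0}) = 1
G(4) = mex({0, 1}) = 2
G(5) = mex({0, 1}) = 2
G(6) = mex({0, 1, 2}) = 3
G(7) = mex({0, 1, 2}) = 3
G(8) = mex({0, 1, 2, 3}) = 4
G(9) = mex({0, 1, 2, 3}) = 4
G(10) = mex({0, 1, 2, 3, 4}) = 5
G(11) = mex({1, 2, 3, 4}) = 0
G(12) = mex({1, 2, 3, 4, 5}) = 0
G(13) = mex({0, 2, 3, 4, 5}) = 1
G(14) = mex({0, 2, 3, 4, 5}) = 1
G(15) = mex({0, 1, 3, 4}) = 2
G(16) = mex({0, 1, 3, 4, 5}) = 2
G(17) = mex({0, 1, 2, 4, 5}) = 3
G(18) = mex({0, 1, 2, 4, 5}) = 3
G(19) = mex({0, 1, 2, 3, 5}) = 4
Observe that G(11)..G(19) = 0, 0, 1, 1, 2, 2, 3, 3, 4 repeats G(0)..G(8) = 0, 0, 1, 1, 2, 2, 3, 3, 4.
For k >= max(S) = 9, G(k) is determined by the previous 9 values G(k-9)..G(k-1); a window of 9 consecutive values has recurred shifted by 11, so by induction G(k + 11) = G(k) for all k >= 0: the sequence is periodic from the start with period 11.
One period: G(0..10) = 0, 0, 1, 1, 2, 2, 3, 3, 4, 4, 5.
76 mod 11 = 10, so G(76) = G(10) = 5.

5


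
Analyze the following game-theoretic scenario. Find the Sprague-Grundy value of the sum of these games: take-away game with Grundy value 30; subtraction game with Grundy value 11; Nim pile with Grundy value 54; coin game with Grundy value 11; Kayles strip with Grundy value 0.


By the Sprague-Grundy theorem, the Grundy value of a sum of games is the XOR of individual Grundy values.
take-away game: Grundy value = 30. Running XOR: 0 XOR 30 = 30
subtraction game: Grundy value = 11. Running XOR: 30 XOR 11 = 21
Nim pile: Grundy value = 54. Running XOR: 21 XOR 54 = 35
coin game: Grundy value = 11. Running XOR: 35 XOR 11 = 40
Kayles strip: Grundy value = 0. Running XOR: 40 XOR 0 = 40
The combined Grundy value is 40.

40


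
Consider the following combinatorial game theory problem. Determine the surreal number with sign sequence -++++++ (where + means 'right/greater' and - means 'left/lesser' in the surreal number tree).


Sign expansion: -++++++
Rule: track bounds (lo, hi), initially (-inf, +inf). On '+', the current value becomes lo and we move to the simplest number in (value, hi): value + 1 if hi = +inf, otherwise the midpoint (value + hi)/2. On '-', the current value becomes hi and we move to value - 1 if lo = -inf, otherwise the midpoint (lo + value)/2.
Start at 0.
Step 1: sign = -, move left. Bounds: (-inf, 0). Value = -1
Step 2: sign = +, move right. Bounds: (-1, 0). Value = -1/2
Step 3: sign = +, move right. Bounds: (-1/2, 0). Value = -1/4
Step 4: sign = +, move right. Bounds: (-1/4, 0). Value = -1/8
Step 5: sign = +, move right. Bounds: (-1/8, 0). Value = -1/16
Step 6: sign = +, move right. Bounds: (-1/16, 0). Value = -1/32
Step 7: sign = +, move right. Bounds: (-1/32, 0). Value = -1/64
The surreal number with sign expansion -++++++ is -1/64.

-1/64


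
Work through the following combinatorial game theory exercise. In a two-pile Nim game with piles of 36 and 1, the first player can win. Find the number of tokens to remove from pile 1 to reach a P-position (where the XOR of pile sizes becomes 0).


Piles: 36 and 1
Current XOR: 36 XOR 1 = 37 (non-zero, so this is an N-position).
To make the XOR zero, we need to find a move that balances the piles.
For pile 1 (size 36): target = 36 XOR 37 = 1
We reduce pile 1 from 36 to 1.
Tokens removed: 36 - 1 = 35
Verification: 1 XOR 1 = 0

35


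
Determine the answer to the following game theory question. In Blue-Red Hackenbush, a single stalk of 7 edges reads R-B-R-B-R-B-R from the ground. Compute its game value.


Edges (from ground): R-B-R-B-R-B-R
By Berlekamp's sign-expansion rule, a Blue-Red Hackenbush stalk has the value of the surreal number whose sign sequence is the edge sequence with B -> + and R -> -.
Sign sequence: -+-+-+-
Trace the sign expansion in the surreal number tree, starting from 0:
Edge 1: R (sign -) -> bounds (-inf, 0), value = -1
Edge 2: B (sign +) -> bounds (-1, 0), value = -1/2
Edge 3: R (sign -) -> bounds (-1, -1/2), value = -3/4
Edge 4: B (sign +) -> bounds (-3/4, -1/2), value = -5/8
Edge 5: R (sign -) -> bounds (-3/4, -5/8), value = -11/16
Edge 6: B (sign +) -> bounds (-11/16, -5/8), value = -21/32
Edge 7: R (sign -) -> bounds (-11/16, -21/32), value = -43/64
Game value = -43/64

-43/64


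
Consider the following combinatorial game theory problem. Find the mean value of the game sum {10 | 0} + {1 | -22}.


G1 = {10 | 0}, G2 = {1 | -22}
Each is a switch {a | b} with numbers a > b; its mean value is (a + b)/2, and mean value is additive over game sums: m(G1 + G2) = m(G1) + m(G2).
Mean of G1 = (10 + (0))/2 = 10/2 = 5
Mean of G2 = (1 + (-22))/2 = -21/2 = -21/2
Mean of G1 + G2 = 5 + -21/2 = -11/2

-11/2


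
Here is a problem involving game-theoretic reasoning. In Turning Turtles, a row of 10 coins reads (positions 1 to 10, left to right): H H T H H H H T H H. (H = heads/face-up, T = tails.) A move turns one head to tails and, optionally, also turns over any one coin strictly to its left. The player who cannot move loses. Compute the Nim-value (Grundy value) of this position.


Coins: H H T H H H H T H H
Key fact: a single head at position k behaves exactly like a Nim heap of size k (turning it to T and optionally flipping a coin at j < k corresponds to moving the heap from k to j, or to 0), and heads combine as a disjunctive sum (two heads at the same place would cancel, matching j XOR j = 0). So the Nim-value is the XOR of the 1-indexed positions of the heads.
Face-up positions (1-indexed): [1, 2, 4, 5, 6, 7, 9, 10]
XOR 0 with 1: 0 XOR 1 = 1
XOR 1 with 2: 1 XOR 2 = 3
XOR 3 with 4: 3 XOR 4 = 7
XOR 7 with 5: 7 XOR 5 = 2
XOR 2 with 6: 2 XOR 6 = 4
XOR 4 with 7: 4 XOR 7 = 3
XOR 3 with 9: 3 XOR 9 = 10
XOR 10 with 10: 10 XOR 10 = 0
Nim-value = 0

0


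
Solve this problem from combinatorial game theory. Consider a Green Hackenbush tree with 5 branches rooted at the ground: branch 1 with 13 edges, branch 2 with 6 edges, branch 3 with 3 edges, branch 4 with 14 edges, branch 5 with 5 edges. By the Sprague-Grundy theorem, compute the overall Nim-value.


The tree has 5 branches from the ground vertex.
In Green Hackenbush, the Nim-value of a simple path of length k is k.
Branch 1: length 13, Nim-value = 13
Branch 2: length 6, Nim-value = 6
Branch 3: length 3, Nim-value = 3
Branch 4: length 14, Nim-value = 14
Branch 5: length 5, Nim-value = 5
Total Nim-value = XOR of all branch values:
0 XOR 13 = 13
13 XOR 6 = 11
11 XOR 3 = 8
8 XOR 14 = 6
6 XOR 5 = 3
Nim-value of the tree = 3

3


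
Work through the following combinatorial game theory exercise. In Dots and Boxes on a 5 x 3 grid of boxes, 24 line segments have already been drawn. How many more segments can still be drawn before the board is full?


Grid: 5 x 3 boxes, i.e. 6 rows and 4 columns of dots.
Horizontal edges: (rows + 1) * cols = 6 * 3 = 18
Vertical edges: rows * (cols + 1) = 5 * 4 = 20
Total edges: 18 + 20 = 38
Edges drawn: 24
Remaining: 38 - 24 = 14

14


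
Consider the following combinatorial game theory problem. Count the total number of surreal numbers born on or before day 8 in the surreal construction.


Day 0: {|} = 0 is born. Count = 1.
Day n: the number of surreal numbers born by day n is 2^(n+1) - 1.
By day 0: 2^1 - 1 = 1
By day 1: 2^2 - 1 = 3
By day 2: 2^3 - 1 = 7
By day 3: 2^4 - 1 = 15
By day 4: 2^5 - 1 = 31
By day 5: 2^6 - 1 = 63
By day 6: 2^7 - 1 = 127
By day 7: 2^8 - 1 = 255
By day 8: 2^9 - 1 = 511
By day 8: 511 surreal numbers.

511


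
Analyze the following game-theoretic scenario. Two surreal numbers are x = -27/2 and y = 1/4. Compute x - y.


x = -27/2, y = 1/4
Converting to common denominator: 4
x = -54/4, y = 1/4
x - y = -27/2 - 1/4 = -55/4

-55/4


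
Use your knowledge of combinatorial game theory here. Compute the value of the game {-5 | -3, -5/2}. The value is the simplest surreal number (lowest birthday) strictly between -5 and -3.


Left options: {-5}, max = -5
Right options: {-3, -5/2}, min = -3
All options are numbers and max(Left) < min(Right), so by the simplicity theorem the value is the simplest (earliest-born) number strictly between -5 and -3.
The only integer strictly between -5 and -3 is -4.
No non-integer in the interval can be simpler: if x is a non-integer in the interval, then floor(x) or ceil(x) also lies in the interval (the interval contains an integer), and both are proper prefixes of x's sign expansion, i.e. born earlier. So the game value is -4.
Game value = -4

-4


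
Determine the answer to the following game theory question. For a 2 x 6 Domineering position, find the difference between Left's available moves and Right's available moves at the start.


Board is 2 x 6 (rows x cols).
Left (vertical) placements: (rows-1) * cols = 1 * 6 = 6
Right (horizontal) placements: rows * (cols-1) = 2 * 5 = 10
Advantage = Left - Right = 6 - 10 = -4

-4


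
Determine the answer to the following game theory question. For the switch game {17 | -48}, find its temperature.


The game is {17 | -48}, a switch {a | b} with numbers a > b.
Cooling {a | b} by t gives {a - t | b + t}, which stops being hot when a - t = b + t, i.e. at t = (a - b)/2. So the temperature of a switch is (a - b)/2.
Temperature = (Left option - Right option) / 2
= (17 - (-48)) / 2
= 65 / 2
= 65/2

65/2


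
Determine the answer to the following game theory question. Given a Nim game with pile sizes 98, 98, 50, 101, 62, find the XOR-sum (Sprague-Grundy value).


We need the XOR (exclusive or) of all pile sizes.
After XOR-ing pile 1 (size 98): 0 XOR 98 = 98
After XOR-ing pile 2 (size 98): 98 XOR 98 = 0
After XOR-ing pile 3 (size 50): 0 XOR 50 = 50
After XOR-ing pile 4 (size 101): 50 XOR 101 = 87
After XOR-ing pile 5 (size 62): 87 XOR 62 = 105
The Nim-value of this position is 105.

105


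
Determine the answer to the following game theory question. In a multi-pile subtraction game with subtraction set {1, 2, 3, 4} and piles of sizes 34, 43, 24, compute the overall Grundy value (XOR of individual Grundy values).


Subtraction set: {1, 2, 3, 4}
For this subtraction set, G(n) = n mod 5 (period = max + 1 = 5).
Pile 1 (size 34): G(34) = 34 mod 5 = 4
Pile 2 (size 43): G(43) = 43 mod 5 = 3
Pile 3 (size 24): G(24) = 24 mod 5 = 4
Total Grundy value = XOR of all: 4 XOR 3 XOR 4 = 3

3


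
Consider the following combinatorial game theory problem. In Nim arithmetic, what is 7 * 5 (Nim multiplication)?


Nim multiplication is bilinear over XOR: (u XOR v) * w = (u*w) XOR (v*w).
So we split each operand into its bit components and XOR the pairwise Nim products.
7 = 1 + 2 + 4 (as XOR of powers of 2).
5 = 1 + 4 (as XOR of powers of 2).
Using the standard Nim-product table on single bits:
  2*2 = 3,   2*4 = 8,   2*8 = 12,
  4*4 = 6,   4*8 = 11,  8*8 = 13,
and  1*x = x (identity), k*l = l*k (commutative).
Pairwise Nim products:
  1 * 1 = 1
  1 * 4 = 4
  2 * 1 = 2
  2 * 4 = 8
  4 * 1 = 4
  4 * 4 = 6
XOR them: 1 XOR 4 XOR 2 XOR 8 XOR 4 XOR 6 = 13.
Result: 7 * 5 = 13 (in Nim).

13


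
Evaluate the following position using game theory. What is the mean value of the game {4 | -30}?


Game = {4 | -30}, a switch {a | b} with numbers a > b.
Its thermograph has left wall a - t and right wall b + t, which meet at t = (a - b)/2, where both equal (a + b)/2. So the mast (mean value) is at (a + b)/2.
Mean = (4 + (-30))/2 = -26/2 = -13

-13


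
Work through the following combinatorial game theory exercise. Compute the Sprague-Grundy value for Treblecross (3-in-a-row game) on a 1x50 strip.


Treblecross: place X on empty cells; 3-in-a-row wins.
Playing within two cells of an existing X lets the opponent win at once, so sensible play treats the cells i-2..i+2 around each X as dead. The player left with no safe cell loses, so this is a normal-play take-away game on strips of safe cells.
Placing X at cell i (0-indexed) of a strip of k safe cells leaves independent strips of sizes max(0, i-2) and max(0, k-i-3). Hence G(k) = mex{ G(max(0,i-2)) XOR G(max(0,k-i-3)) : 0 <= i < k }, with G(0) = 0.
G(1): splits (0,0):0^0=0 -> mex({0}) = 1
G(2): splits (0,0):0^0=0 -> mex({0}) = 1
G(3): splits (0,0):0^0=0 -> mex({0}) = 1
G(4): splits (0,1):0^1=1 (0,0):0^0=0 -> mex({0, 1}) = 2
G(5): splits (0,2):0^1=1 (0,1):0^1=1 (0,0):0^0=0 -> mex({0, 1}) = 2
G(6) = mex({1}) = 0
G(7) = mex({0, 1, 2}) = 3
G(8) = mex({0, 1, 2}) = 3
G(9) = mex({0, 2}) = 1
G(10) = mex({0, 2, 3}) = 1
G(11) = mex({0, 3}) = 1
G(12) = mex({1, 3}) = 0
G(13) = mex({0, 1, 2, 3}) = 4
G(14) = mex({0, 1, 2}) = 3
G(15) = mex({0, 1, 2}) = 3
G(16) = mex({0, 1, 2, 4}) = 3
G(17) = mex({0, 1, 3, 4}) = 2
G(18) = mex({0, 1, 3, 4}) = 2
G(19) = mex({0, 1, 3, 5}) = 2
G(20) = mex({0, 1, 2, 3, 5}) = 4
G(21) = mex({0, 1, 2, 3, 5}) = 4
G(22) = mex({1, 2, 6}) = 0
G(23) = mex({0, 1, 2, 3, 4, 6}) = 5
G(24) = mex({0, 1, 2, 3, 4}) = 5
G(25) = mex({0, 1, 3, 4, 7}) = 2
G(26) = mex({0, 1, 3, 4, 5, 7}) = 2
G(27) = mex({0, 1, 3, 5}) = 2
G(28) = mex({0, 1, 2, 5}) = 3
G(29) = mex({0, 1, 2, 4, 5, 6}) = 3
G(30) = mex({1, 2, 4, 6}) = 0
G(31) = mex({0, 1, 2, 3, 4, 6}) = 5
G(32) = mex({1, 2, 3, 4, 7}) = 0
G(33) = mex({0, 3, 7}) = 1
G(34) = mex({0, 2, 3, 5, 7}) = 1
G(35) = mex({0, 2, 3, 5, 6}) = 1
G(36) = mex({0, 1, 2, 5, 6}) = 3
G(37) = mex({0, 1, 2, 4, 5, 6}) = 3
G(38) = mex({0, 1, 2, 4}) = 3
G(39) = mex({0, 1, 2, 3, 4, 7}) = 5
G(40) = mex({0, 1, 2, 3, 4, 5, 7}) = 6
G(41) = mex({0, 1, 2, 3, 5, 7}) = 4
G(42) = mex({0, 1, 2, 3, 5, 6, 7}) = 4
G(43) = mex({0, 2, 3, 5, 6}) = 1
G(44) = mex({1, 2, 3, 4, 5, 6}) = 0
G(45) = mex({0, 1, 2, 3, 4, 6, 7}) = 5
G(46) = mex({0, 1, 2, 3, 4, 7}) = 5
G(47) = mex({0, 1, 2, 3, 4, 5, 7}) = 6
G(48) = mex({0, 1, 2, 3, 4, 5, 7}) = 6
G(49) = mex({0, 1, 3, 4, 5, 7}) = 2
G(50) = mex({0, 1, 2, 3, 4, 5, 6}) = 7
Therefore G(50) = 7.

7


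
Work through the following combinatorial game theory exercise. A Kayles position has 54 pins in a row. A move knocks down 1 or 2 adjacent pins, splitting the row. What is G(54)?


Kayles: a move removes 1 or 2 adjacent pins from a contiguous row.
Removing pins from a row of k leaves two independent rows (a, b) with a + b = k - 1 (one pin) or a + b = k - 2 (two pins); an end removal gives a = 0.
By Sprague-Grundy, G(k) = mex{ G(a) XOR G(b) } over all these splits. G(0) = 0.
G(1): splits (0,0):0^0=0 -> mex({0}) = 1
G(2): splits (0,1):0^1=1 (0,0):0^0=0 -> mex({0, 1}) = 2
G(3): splits (0,2):0^2=2 (1,1):1^1=0 (0,1):0^1=1 -> mex({0, 1, 2}) = 3
G(4): splits (0,3):0^3=3 (1,2):1^2=3 (0,2):0^2=2 (1,1):1^1=0 -> mex({0, 2, 3}) = 1
G(5): splits (0,4):0^1=1 (1,3):1^3=2 (2,2):2^2=0 (0,3):0^3=3 (1,2):1^2=3 -> mex({0, 1, 2, 3}) = 4
G(6) = mex({0, 1, 2, 4}) = 3
G(7) = mex({0, 1, 3, 4, 5}) = 2
G(8) = mex({0, 2, 3, 5, 6}) = 1
G(9) = mex({0, 1, 2, 3, 6, 7}) = 4
G(10) = mex({0, 1, 3, 4, 5, 7}) = 2
G(11) = mex({0, 1, 2, 3, 4, 5}) = 6
G(12) = mex({0, 1, 2, 3, 5, 6, 7}) = 4
G(13) = mex({0, 2, 3, 4, 6, 7}) = 1
G(14) = mex({0, 1, 4, 5, 6, 7}) = 2
G(15) = mex({0, 1, 2, 3, 4, 5, 6}) = 7
G(16) = mex({0, 2, 3, 5, 6, 7}) = 1
G(17) = mex({0, 1, 2, 3, 5, 6, 7}) = 4
G(18) = mex({0, 1, 2, 4, 5, 6}) = 3
G(19) = mex({0, 1, 3, 4, 5, 7}) = 2
G(20) = mex({0, 2, 3, 4, 5, 6, 7}) = 1
G(21) = mex({0, 1, 2, 3, 5, 6, 7}) = 4
G(22) = mex({0, 1, 2, 3, 4, 5, 7}) = 6
G(23) = mex({0, 1, 2, 3, 4, 5, 6}) = 7
G(24) = mex({0, 1, 2, 3, 5, 6, 7}) = 4
G(25) = mex({0, 2, 3, 4, 6, 7}) = 1
G(26) = mex({0, 1, 3, 4, 5, 6, 7}) = 2
G(27) = mex({0, 1, 2, 3, 4, 5, 6, 7}) = 8
G(28) = mex({0, 1, 2, 3, 4, 6, 7, 8}) = 5
G(29) = mex({0, 1, 2, 3, 5, 6, 7, 8, 9}) = 4
G(30) = mex({0, 1, 2, 3, 4, 5, 6, 9, 10}) = 7
G(31) = mex({0, 1, 3, 4, 5, 7, 10, 11}) = 2
G(32) = mex({0, 2, 3, 4, 5, 6, 7, 9, 11}) = 1
G(33) = mex({0, 1, 2, 3, 4, 5, 6, 7, 9, 12}) = 8
G(34) = mex({0, 1, 2, 3, 4, 5, 7, 8, 11, 12}) = 6
G(35) = mex({0, 1, 2, 3, 4, 5, 6, 8, 9, 10, 11}) = 7
G(36) = mex({0, 1, 2, 3, 5, 6, 7, 9, 10}) = 4
G(37) = mex({0, 2, 3, 4, 6, 7, 9, 10, 11, 12}) = 1
G(38) = mex({0, 1, 3, 4, 5, 6, 7, 9, 10, 11, 12}) = 2
G(39) = mex({0, 1, 2, 4, 5, 6, 7, 9, 10, 12, 14}) = 3
G(40) = mex({0, 2, 3, 4, 6, 7, 11, 12, 14}) = 1
G(41) = mex({0, 1, 2, 3, 5, 6, 7, 9, 10, 11, 12}) = 4
G(42) = mex({0, 1, 2, 3, 4, 5, 6, 9, 10}) = 7
G(43) = mex({0, 1, 3, 4, 5, 7, 9, 10, 12, 15}) = 2
G(44) = mex({0, 2, 3, 4, 5, 6, 7, 9, 10, 12, 15}) = 1
G(45) = mex({0, 1, 2, 3, 4, 5, 6, 7, 9, 10, 12, 14}) = 8
G(46) = mex({0, 1, 3, 4, 5, 7, 8, 11, 12, 14}) = 2
G(47) = mex({0, 1, 2, 3, 4, 5, 6, 8, 9, 10, 11, 12}) = 7
G(48) = mex({0, 1, 2, 3, 5, 6, 7, 9, 10}) = 4
G(49) = mex({0, 2, 3, 4, 6, 7, 9, 10, 11, 12, 15}) = 1
G(50) = mex({0, 1, 4, 5, 6, 7, 9, 11, 12, 14, 15}) = 2
G(51) = mex({0, 1, 2, 3, 4, 5, 6, 7, 9, 12, 14, 15}) = 8
G(52) = mex({0, 2, 3, 4, 5, 6, 7, 8, 11, 12, 15}) = 1
G(53) = mex({0, 1, 2, 3, 5, 6, 7, 8, 9, 10, 11, 12}) = 4
G(54) = mex({0, 1, 2, 3, 4, 5, 6, 9, 10}) = 7
Therefore G(54) = 7.

7


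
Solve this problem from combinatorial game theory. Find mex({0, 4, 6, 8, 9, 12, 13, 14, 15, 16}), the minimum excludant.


Set = {0, 4, 6, 8, 9, 12, 13, 14, 15, 16}
0 is in the set.
1 is NOT in the set. This is the mex.
mex = 1

1


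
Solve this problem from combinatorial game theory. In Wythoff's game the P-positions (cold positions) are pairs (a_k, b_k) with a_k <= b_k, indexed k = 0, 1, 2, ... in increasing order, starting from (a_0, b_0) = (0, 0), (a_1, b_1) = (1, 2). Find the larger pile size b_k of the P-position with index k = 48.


By Wythoff's theorem, a_k = floor(k * phi) and b_k = floor(k * phi^2) = a_k + k, where phi = (1 + sqrt(5))/2 is the golden ratio.
phi = (1 + sqrt(5))/2 = 1.618034
phi^2 = phi + 1 = 2.618034
k = 48
k * phi^2 = 48 * 2.618034 = 125.665631
b_48 = floor(k * phi^2) = 125 (check: a_48 + k = 77 + 48 = 125)

125


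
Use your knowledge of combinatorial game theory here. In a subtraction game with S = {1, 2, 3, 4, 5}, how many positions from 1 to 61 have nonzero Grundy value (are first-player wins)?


Subtraction set S = {1, 2, 3, 4, 5}, so G(n) = n mod 6.
G(n) = 0 when n is a multiple of 6.
Multiples of 6 in [1, 61]: 10
N-positions (nonzero Grundy) = 61 - 10 = 51

51


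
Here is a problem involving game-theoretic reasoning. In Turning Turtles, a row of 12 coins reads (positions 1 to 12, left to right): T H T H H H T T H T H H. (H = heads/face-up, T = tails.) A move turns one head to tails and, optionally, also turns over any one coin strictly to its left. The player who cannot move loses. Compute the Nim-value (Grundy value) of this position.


Coins: T H T H H H T T H T H H
Key fact: a single head at position k behaves exactly like a Nim heap of size k (turning it to T and optionally flipping a coin at j < k corresponds to moving the heap from k to j, or to 0), and heads combine as a disjunctive sum (two heads at the same place would cancel, matching j XOR j = 0). So the Nim-value is the XOR of the 1-indexed positions of the heads.
Face-up positions (1-indexed): [2, 4, 5, 6, 9, 11, 12]
XOR 0 with 2: 0 XOR 2 = 2
XOR 2 with 4: 2 XOR 4 = 6
XOR 6 with 5: 6 XOR 5 = 3
XOR 3 with 6: 3 XOR 6 = 5
XOR 5 with 9: 5 XOR 9 = 12
XOR 12 with 11: 12 XOR 11 = 7
XOR 7 with 12: 7 XOR 12 = 11
Nim-value = 11

11


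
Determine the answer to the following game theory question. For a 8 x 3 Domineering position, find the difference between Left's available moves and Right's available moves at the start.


Board is 8 x 3 (rows x cols).
Left (vertical) placements: (rows-1) * cols = 7 * 3 = 21
Right (horizontal) placements: rows * (cols-1) = 8 * 2 = 16
Advantage = Left - Right = 21 - 16 = 5

5


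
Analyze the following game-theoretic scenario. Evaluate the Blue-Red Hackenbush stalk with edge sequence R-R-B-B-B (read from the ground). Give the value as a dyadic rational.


Edges (from ground): R-R-B-B-B
By Berlekamp's sign-expansion rule, a Blue-Red Hackenbush stalk has the value of the surreal number whose sign sequence is the edge sequence with B -> + and R -> -.
Sign sequence: --+++
Trace the sign expansion in the surreal number tree, starting from 0:
Edge 1: R (sign -) -> bounds (-inf, 0), value = -1
Edge 2: R (sign -) -> bounds (-inf, -1), value = -2
Edge 3: B (sign +) -> bounds (-2, -1), value = -3/2
Edge 4: B (sign +) -> bounds (-3/2, -1), value = -5/4
Edge 5: B (sign +) -> bounds (-5/4, -1), value = -9/8
Game value = -9/8

-9/8


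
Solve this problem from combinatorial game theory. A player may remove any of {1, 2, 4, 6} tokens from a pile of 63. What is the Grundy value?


The subtraction set is S = {1, 2, 4, 6}.
G(k) = mex{ G(k - s) : s in S, s <= k }. We compute iteratively: G(0) = 0.
G(1) = mex({0}) = 1
G(2) = mex({0, 1}) = 2
G(3) = mex({1, 2}) = 0
G(4) = mex({0, 2}) = 1
G(5) = mex({0, 1}) = 2
G(6) = mex({0, 1, 2}) = 3
G(7) = mex({0, 1, 2, 3}) = 4
G(8) = mex({1, 2, 3, 4}) = 0
G(9) = mex({0, 2, 4}) = 1
G(10) = mex({0, 1, 3}) = 2
G(11) = mex({1, 2, 4}) = 0
G(12) = mex({0, 2, 3}) = 1
G(13) = mex({0, 1, 4}) = 2
Observe that G(8)..G(13) = 0, 1, 2, 0, 1, 2 repeats G(0)..G(5) = 0, 1, 2, 0, 1, 2.
For k >= max(S) = 6, G(k) is determined by the previous 6 values G(k-6)..G(k-1); a window of 6 consecutive values has recurred shifted by 8, so by induction G(k + 8) = G(k) for all k >= 0: the sequence is periodic from the start with period 8.
One period: G(0..7) = 0, 1, 2, 0, 1, 2, 3, 4.
63 mod 8 = 7, so G(63) = G(7) = 4.

4


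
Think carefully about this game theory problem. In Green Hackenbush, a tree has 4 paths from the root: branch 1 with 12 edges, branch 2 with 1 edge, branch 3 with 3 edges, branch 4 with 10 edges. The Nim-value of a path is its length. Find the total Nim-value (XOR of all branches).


The tree has 4 branches from the ground vertex.
In Green Hackenbush, the Nim-value of a simple path of length k is k.
Branch 1: length 12, Nim-value = 12
Branch 2: length 1, Nim-value = 1
Branch 3: length 3, Nim-value = 3
Branch 4: length 10, Nim-value = 10
Total Nim-value = XOR of all branch values:
0 XOR 12 = 12
12 XOR 1 = 13
13 XOR 3 = 14
14 XOR 10 = 4
Nim-value of the tree = 4

4


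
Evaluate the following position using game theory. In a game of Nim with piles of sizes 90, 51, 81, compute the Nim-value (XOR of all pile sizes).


We need the XOR (exclusive or) of all pile sizes.
After XOR-ing pile 1 (size 90): 0 XOR 90 = 90
After XOR-ing pile 2 (size 51): 90 XOR 51 = 105
After XOR-ing pile 3 (size 81): 105 XOR 81 = 56
The Nim-value of this position is 56.

56


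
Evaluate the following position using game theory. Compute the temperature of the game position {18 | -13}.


The game is {18 | -13}, a switch {a | b} with numbers a > b.
Cooling {a | b} by t gives {a - t | b + t}, which stops being hot when a - t = b + t, i.e. at t = (a - b)/2. So the temperature of a switch is (a - b)/2.
Temperature = (Left option - Right option) / 2
= (18 - (-13)) / 2
= 31 / 2
= 31/2

31/2


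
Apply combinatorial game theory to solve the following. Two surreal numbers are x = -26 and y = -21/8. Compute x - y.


x = -26, y = -21/8
Converting to common denominator: 8
x = -208/8, y = -21/8
x - y = -26 - -21/8 = -187/8

-187/8


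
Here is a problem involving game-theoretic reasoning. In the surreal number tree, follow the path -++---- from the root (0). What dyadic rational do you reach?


Sign expansion: -++----
Rule: track bounds (lo, hi), initially (-inf, +inf). On '+', the current value becomes lo and we move to the simplest number in (value, hi): value + 1 if hi = +inf, otherwise the midpoint (value + hi)/2. On '-', the current value becomes hi and we move to value - 1 if lo = -inf, otherwise the midpoint (lo + value)/2.
Start at 0.
Step 1: sign = -, move left. Bounds: (-inf, 0). Value = -1
Step 2: sign = +, move right. Bounds: (-1, 0). Value = -1/2
Step 3: sign = +, move right. Bounds: (-1/2, 0). Value = -1/4
Step 4: sign = -, move left. Bounds: (-1/2, -1/4). Value = -3/8
Step 5: sign = -, move left. Bounds: (-1/2, -3/8). Value = -7/16
Step 6: sign = -, move left. Bounds: (-1/2, -7/16). Value = -15/32
Step 7: sign = -, move left. Bounds: (-1/2, -15/32). Value = -31/64
The surreal number with sign expansion -++---- is -31/64.

-31/64


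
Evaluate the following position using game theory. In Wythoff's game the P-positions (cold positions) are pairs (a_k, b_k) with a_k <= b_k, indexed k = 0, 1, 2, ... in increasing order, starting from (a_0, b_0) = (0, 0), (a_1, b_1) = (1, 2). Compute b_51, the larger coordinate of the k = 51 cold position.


By Wythoff's theorem, a_k = floor(k * phi) and b_k = floor(k * phi^2) = a_k + k, where phi = (1 + sqrt(5))/2 is the golden ratio.
phi = (1 + sqrt(5))/2 = 1.618034
phi^2 = phi + 1 = 2.618034
k = 51
k * phi^2 = 51 * 2.618034 = 133.519733
b_51 = floor(k * phi^2) = 133 (check: a_51 + k = 82 + 51 = 133)

133


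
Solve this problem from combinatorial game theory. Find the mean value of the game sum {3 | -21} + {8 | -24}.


G1 = {3 | -21}, G2 = {8 | -24}
Each is a switch {a | b} with numbers a > b; its mean value is (a + b)/2, and mean value is additive over game sums: m(G1 + G2) = m(G1) + m(G2).
Mean of G1 = (3 + (-21))/2 = -18/2 = -9
Mean of G2 = (8 + (-24))/2 = -16/2 = -8
Mean of G1 + G2 = -9 + -8 = -17

-17


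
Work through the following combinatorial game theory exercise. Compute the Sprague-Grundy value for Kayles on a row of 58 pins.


Kayles: a move removes 1 or 2 adjacent pins from a contiguous row.
Removing pins from a row of k leaves two independent rows (a, b) with a + b = k - 1 (one pin) or a + b = k - 2 (two pins); an end removal gives a = 0.
By Sprague-Grundy, G(k) = mex{ G(a) XOR G(b) } over all these splits. G(0) = 0.
G(1): splits (0,0):0^0=0 -> mex({0}) = 1
G(2): splits (0,1):0^1=1 (0,0):0^0=0 -> mex({0, 1}) = 2
G(3): splits (0,2):0^2=2 (1,1):1^1=0 (0,1):0^1=1 -> mex({0, 1, 2}) = 3
G(4): splits (0,3):0^3=3 (1,2):1^2=3 (0,2):0^2=2 (1,1):1^1=0 -> mex({0, 2, 3}) = 1
G(5): splits (0,4):0^1=1 (1,3):1^3=2 (2,2):2^2=0 (0,3):0^3=3 (1,2):1^2=3 -> mex({0, 1, 2, 3}) = 4
G(6) = mex({0, 1, 2, 4}) = 3
G(7) = mex({0, 1, 3, 4, 5}) = 2
G(8) = mex({0, 2, 3, 5, 6}) = 1
G(9) = mex({0, 1, 2, 3, 6, 7}) = 4
G(10) = mex({0, 1, 3, 4, 5, 7}) = 2
G(11) = mex({0, 1, 2, 3, 4, 5}) = 6
G(12) = mex({0, 1, 2, 3, 5, 6, 7}) = 4
G(13) = mex({0, 2, 3, 4, 6, 7}) = 1
G(14) = mex({0, 1, 4, 5, 6, 7}) = 2
G(15) = mex({0, 1, 2, 3, 4, 5, 6}) = 7
G(16) = mex({0, 2, 3, 5, 6, 7}) = 1
G(17) = mex({0, 1, 2, 3, 5, 6, 7}) = 4
G(18) = mex({0, 1, 2, 4, 5, 6}) = 3
G(19) = mex({0, 1, 3, 4, 5, 7}) = 2
G(20) = mex({0, 2, 3, 4, 5, 6, 7}) = 1
G(21) = mex({0, 1, 2, 3, 5, 6, 7}) = 4
G(22) = mex({0, 1, 2, 3, 4, 5, 7}) = 6
G(23) = mex({0, 1, 2, 3, 4, 5, 6}) = 7
G(24) = mex({0, 1, 2, 3, 5, 6, 7}) = 4
G(25) = mex({0, 2, 3, 4, 6, 7}) = 1
G(26) = mex({0, 1, 3, 4, 5, 6, 7}) = 2
G(27) = mex({0, 1, 2, 3, 4, 5, 6, 7}) = 8
G(28) = mex({0, 1, 2, 3, 4, 6, 7, 8}) = 5
G(29) = mex({0, 1, 2, 3, 5, 6, 7, 8, 9}) = 4
G(30) = mex({0, 1, 2, 3, 4, 5, 6, 9, 10}) = 7
G(31) = mex({0, 1, 3, 4, 5, 7, 10, 11}) = 2
G(32) = mex({0, 2, 3, 4, 5, 6, 7, 9, 11}) = 1
G(33) = mex({0, 1, 2, 3, 4, 5, 6, 7, 9, 12}) = 8
G(34) = mex({0, 1, 2, 3, 4, 5, 7, 8, 11, 12}) = 6
G(35) = mex({0, 1, 2, 3, 4, 5, 6, 8, 9, 10, 11}) = 7
G(36) = mex({0, 1, 2, 3, 5, 6, 7, 9, 10}) = 4
G(37) = mex({0, 2, 3, 4, 6, 7, 9, 10, 11, 12}) = 1
G(38) = mex({0, 1, 3, 4, 5, 6, 7, 9, 10, 11, 12}) = 2
G(39) = mex({0, 1, 2, 4, 5, 6, 7, 9, 10, 12, 14}) = 3
G(40) = mex({0, 2, 3, 4, 6, 7, 11, 12, 14}) = 1
G(41) = mex({0, 1, 2, 3, 5, 6, 7, 9, 10, 11, 12}) = 4
G(42) = mex({0, 1, 2, 3, 4, 5, 6, 9, 10}) = 7
G(43) = mex({0, 1, 3, 4, 5, 7, 9, 10, 12, 15}) = 2
G(44) = mex({0, 2, 3, 4, 5, 6, 7, 9, 10, 12, 15}) = 1
G(45) = mex({0, 1, 2, 3, 4, 5, 6, 7, 9, 10, 12, 14}) = 8
G(46) = mex({0, 1, 3, 4, 5, 7, 8, 11, 12, 14}) = 2
G(47) = mex({0, 1, 2, 3, 4, 5, 6, 8, 9, 10, 11, 12}) = 7
G(48) = mex({0, 1, 2, 3, 5, 6, 7, 9, 10}) = 4
G(49) = mex({0, 2, 3, 4, 6, 7, 9, 10, 11, 12, 15}) = 1
G(50) = mex({0, 1, 4, 5, 6, 7, 9, 11, 12, 14, 15}) = 2
G(51) = mex({0, 1, 2, 3, 4, 5, 6, 7, 9, 12, 14, 15}) = 8
G(52) = mex({0, 2, 3, 4, 5, 6, 7, 8, 11, 12, 15}) = 1
G(53) = mex({0, 1, 2, 3, 5, 6, 7, 8, 9, 10, 11, 12}) = 4
G(54) = mex({0, 1, 2, 3, 4, 5, 6, 9, 10}) = 7
G(55) = mex({0, 1, 3, 4, 5, 7, 9, 10, 11, 12}) = 2
G(56) = mex({0, 2, 3, 4, 5, 6, 7, 9, 10, 11, 12, 13, 14}) = 1
G(57) = mex({0, 1, 2, 3, 5, 6, 7, 9, 10, 12, 13, 14, 15}) = 4
G(58) = mex({0, 1, 3, 4, 5, 7, 11, 12, 14, 15}) = 2
Therefore G(58) = 2.

2


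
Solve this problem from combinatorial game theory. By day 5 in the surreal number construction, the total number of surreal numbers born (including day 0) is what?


Day 0: {|} = 0 is born. Count = 1.
Day n: the number of surreal numbers born by day n is 2^(n+1) - 1.
By day 0: 2^1 - 1 = 1
By day 1: 2^2 - 1 = 3
By day 2: 2^3 - 1 = 7
By day 3: 2^4 - 1 = 15
By day 4: 2^5 - 1 = 31
By day 5: 2^6 - 1 = 63
By day 5: 63 surreal numbers.

63


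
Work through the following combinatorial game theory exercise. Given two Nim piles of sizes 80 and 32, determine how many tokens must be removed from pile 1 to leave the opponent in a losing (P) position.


Piles: 80 and 32
Current XOR: 80 XOR 32 = 112 (non-zero, so this is an N-position).
To make the XOR zero, we need to find a move that balances the piles.
For pile 1 (size 80): target = 80 XOR 112 = 32
We reduce pile 1 from 80 to 32.
Tokens removed: 80 - 32 = 48
Verification: 32 XOR 32 = 0

48


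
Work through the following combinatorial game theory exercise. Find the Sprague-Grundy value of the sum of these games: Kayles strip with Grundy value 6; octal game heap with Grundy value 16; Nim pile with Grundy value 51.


By the Sprague-Grundy theorem, the Grundy value of a sum of games is the XOR of individual Grundy values.
Kayles strip: Grundy value = 6. Running XOR: 0 XOR 6 = 6
octal game heap: Grundy value = 16. Running XOR: 6 XOR 16 = 22
Nim pile: Grundy value = 51. Running XOR: 22 XOR 51 = 37
The combined Grundy value is 37.

37


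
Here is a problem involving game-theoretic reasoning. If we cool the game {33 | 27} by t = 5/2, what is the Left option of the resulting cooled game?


Original game: {33 | 27} (a switch {a | b} with a > b).
Cooling by t (for t below the temperature (a - b)/2 = 3) taxes each move by t: {a | b} cooled by t is {a - t | b + t}.
Cooling amount: t = 5/2
Cooled Left option: 33 - 5/2 = 61/2
Cooled Right option: 27 + 5/2 = 59/2
Cooled game: {61/2 | 59/2}
Left option = 61/2

61/2


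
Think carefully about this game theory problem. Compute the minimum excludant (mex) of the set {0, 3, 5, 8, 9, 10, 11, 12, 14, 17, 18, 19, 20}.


Set = {0, 3, 5, 8, 9, 10, 11, 12, 14, 17, 18, 19, 20}
0 is in the set.
1 is NOT in the set. This is the mex.
mex = 1

1


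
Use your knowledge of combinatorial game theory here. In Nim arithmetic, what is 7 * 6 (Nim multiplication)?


Nim multiplication is bilinear over XOR: (u XOR v) * w = (u*w) XOR (v*w).
So we split each operand into its bit components and XOR the pairwise Nim products.
7 = 1 + 2 + 4 (as XOR of powers of 2).
6 = 2 + 4 (as XOR of powers of 2).
Using the standard Nim-product table on single bits:
  2*2 = 3,   2*4 = 8,   2*8 = 12,
  4*4 = 6,   4*8 = 11,  8*8 = 13,
and  1*x = x (identity), k*l = l*k (commutative).
Pairwise Nim products:
  1 * 2 = 2
  1 * 4 = 4
  2 * 2 = 3
  2 * 4 = 8
  4 * 2 = 8
  4 * 4 = 6
XOR them: 2 XOR 4 XOR 3 XOR 8 XOR 8 XOR 6 = 3.
Result: 7 * 6 = 3 (in Nim).

3


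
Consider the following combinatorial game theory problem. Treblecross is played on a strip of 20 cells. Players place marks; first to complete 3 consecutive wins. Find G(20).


Treblecross: place X on empty cells; 3-in-a-row wins.
Playing within two cells of an existing X lets the opponent win at once, so sensible play treats the cells i-2..i+2 around each X as dead. The player left with no safe cell loses, so this is a normal-play take-away game on strips of safe cells.
Placing X at cell i (0-indexed) of a strip of k safe cells leaves independent strips of sizes max(0, i-2) and max(0, k-i-3). Hence G(k) = mex{ G(max(0,i-2)) XOR G(max(0,k-i-3)) : 0 <= i < k }, with G(0) = 0.
G(1): splits (0,0):0^0=0 -> mex({0}) = 1
G(2): splits (0,0):0^0=0 -> mex({0}) = 1
G(3): splits (0,0):0^0=0 -> mex({0}) = 1
G(4): splits (0,1):0^1=1 (0,0):0^0=0 -> mex({0, 1}) = 2
G(5): splits (0,2):0^1=1 (0,1):0^1=1 (0,0):0^0=0 -> mex({0, 1}) = 2
G(6) = mex({1}) = 0
G(7) = mex({0, 1, 2}) = 3
G(8) = mex({0, 1, 2}) = 3
G(9) = mex({0, 2}) = 1
G(10) = mex({0, 2, 3}) = 1
G(11) = mex({0, 3}) = 1
G(12) = mex({1, 3}) = 0
G(13) = mex({0, 1, 2, 3}) = 4
G(14) = mex({0, 1, 2}) = 3
G(15) = mex({0, 1, 2}) = 3
G(16) = mex({0, 1, 2, 4}) = 3
G(17) = mex({0, 1, 3, 4}) = 2
G(18) = mex({0, 1, 3, 4}) = 2
G(19) = mex({0, 1, 3, 5}) = 2
G(20) = mex({0, 1, 2, 3, 5}) = 4
Therefore G(20) = 4.

4


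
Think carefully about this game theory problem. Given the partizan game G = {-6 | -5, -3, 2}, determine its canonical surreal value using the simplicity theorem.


Left options: {-6}, max = -6
Right options: {-5, -3, 2}, min = -5
All options are numbers and max(Left) < min(Right), so by the simplicity theorem the value is the simplest (earliest-born) number strictly between -6 and -5.
No integer lies strictly between -6 and -5, so the value is the dyadic rational m/2^k in the interval with the smallest k (then m odd); search k = 1, 2, ...:
Denominator 2: -11/2 lies strictly between -6 and -5 -- found.
The simplest number in the interval is -11/2.
Game value = -11/2

-11/2


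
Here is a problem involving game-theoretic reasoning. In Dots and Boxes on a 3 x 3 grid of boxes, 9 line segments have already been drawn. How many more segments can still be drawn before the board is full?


Grid: 3 x 3 boxes, i.e. 4 rows and 4 columns of dots.
Horizontal edges: (rows + 1) * cols = 4 * 3 = 12
Vertical edges: rows * (cols + 1) = 3 * 4 = 12
Total edges: 12 + 12 = 24
Edges drawn: 9
Remaining: 24 - 9 = 15

15


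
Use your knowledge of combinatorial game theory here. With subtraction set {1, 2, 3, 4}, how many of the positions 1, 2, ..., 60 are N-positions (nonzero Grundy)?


Subtraction set S = {1, 2, 3, 4}, so G(n) = n mod 5.
G(n) = 0 when n is a multiple of 5.
Multiples of 5 in [1, 60]: 12
N-positions (nonzero Grundy) = 60 - 12 = 48

48


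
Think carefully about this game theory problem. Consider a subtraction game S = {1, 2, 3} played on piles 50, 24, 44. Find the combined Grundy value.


Subtraction set: {1, 2, 3}
For this subtraction set, G(n) = n mod 4 (period = max + 1 = 4).
Pile 1 (size 50): G(50) = 50 mod 4 = 2
Pile 2 (size 24): G(24) = 24 mod 4 = 0
Pile 3 (size 44): G(44) = 44 mod 4 = 0
Total Grundy value = XOR of all: 2 XOR 0 XOR 0 = 2

2


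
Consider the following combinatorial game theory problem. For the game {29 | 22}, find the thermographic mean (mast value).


Game = {29 | 22}, a switch {a | b} with numbers a > b.
Its thermograph has left wall a - t and right wall b + t, which meet at t = (a - b)/2, where both equal (a + b)/2. So the mast (mean value) is at (a + b)/2.
Mean = (29 + (22))/2 = 51/2 = 51/2

51/2


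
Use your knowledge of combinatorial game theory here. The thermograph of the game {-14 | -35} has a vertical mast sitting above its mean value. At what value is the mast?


Game = {-14 | -35}, a switch {a | b} with numbers a > b.
Its thermograph has left wall a - t and right wall b + t, which meet at t = (a - b)/2, where both equal (a + b)/2. So the mast (mean value) is at (a + b)/2.
Mean = (-14 + (-35))/2 = -49/2 = -49/2

-49/2


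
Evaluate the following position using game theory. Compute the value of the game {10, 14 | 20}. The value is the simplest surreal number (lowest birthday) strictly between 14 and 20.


Left options: {10, 14}, max = 14
Right options: {20}, min = 20
All options are numbers and max(Left) < min(Right), so by the simplicity theorem the value is the simplest (earliest-born) number strictly between 14 and 20.
Integers 15 through 19 all lie strictly between 14 and 20.
Among integers, the simplest (lowest birthday = smallest |n|; 0 is born on day 0, +-n on day n) is 15.
No non-integer in the interval can be simpler: if x is a non-integer in the interval, then floor(x) or ceil(x) also lies in the interval (the interval contains an integer), and both are proper prefixes of x's sign expansion, i.e. born earlier. So the game value is 15.
Game value = 15

15


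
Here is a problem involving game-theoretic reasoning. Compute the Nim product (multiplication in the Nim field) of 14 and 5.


Nim multiplication is bilinear over XOR: (u XOR v) * w = (u*w) XOR (v*w).
So we split each operand into its bit components and XOR the pairwise Nim products.
14 = 2 + 4 + 8 (as XOR of powers of 2).
5 = 1 + 4 (as XOR of powers of 2).
Using the standard Nim-product table on single bits:
  2*2 = 3,   2*4 = 8,   2*8 = 12,
  4*4 = 6,   4*8 = 11,  8*8 = 13,
and  1*x = x (identity), k*l = l*k (commutative).
Pairwise Nim products:
  2 * 1 = 2
  2 * 4 = 8
  4 * 1 = 4
  4 * 4 = 6
  8 * 1 = 8
  8 * 4 = 11
XOR them: 2 XOR 8 XOR 4 XOR 6 XOR 8 XOR 11 = 11.
Result: 14 * 5 = 11 (in Nim).

11


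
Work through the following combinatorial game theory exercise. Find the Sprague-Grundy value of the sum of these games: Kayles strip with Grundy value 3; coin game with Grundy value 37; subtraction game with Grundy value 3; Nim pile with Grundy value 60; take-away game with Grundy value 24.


By the Sprague-Grundy theorem, the Grundy value of a sum of games is the XOR of individual Grundy values.
Kayles strip: Grundy value = 3. Running XOR: 0 XOR 3 = 3
coin game: Grundy value = 37. Running XOR: 3 XOR 37 = 38
subtraction game: Grundy value = 3. Running XOR: 38 XOR 3 = 37
Nim pile: Grundy value = 60. Running XOR: 37 XOR 60 = 25
take-away game: Grundy value = 24. Running XOR: 25 XOR 24 = 1
The combined Grundy value is 1.

1


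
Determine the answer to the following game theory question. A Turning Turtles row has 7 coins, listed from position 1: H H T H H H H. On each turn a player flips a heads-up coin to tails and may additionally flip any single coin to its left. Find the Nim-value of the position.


Coins: H H T H H H H
Key fact: a single head at position k behaves exactly like a Nim heap of size k (turning it to T and optionally flipping a coin at j < k corresponds to moving the heap from k to j, or to 0), and heads combine as a disjunctive sum (two heads at the same place would cancel, matching j XOR j = 0). So the Nim-value is the XOR of the 1-indexed positions of the heads.
Face-up positions (1-indexed): [1, 2, 4, 5, 6, 7]
XOR 0 with 1: 0 XOR 1 = 1
XOR 1 with 2: 1 XOR 2 = 3
XOR 3 with 4: 3 XOR 4 = 7
XOR 7 with 5: 7 XOR 5 = 2
XOR 2 with 6: 2 XOR 6 = 4
XOR 4 with 7: 4 XOR 7 = 3
Nim-value = 3

3


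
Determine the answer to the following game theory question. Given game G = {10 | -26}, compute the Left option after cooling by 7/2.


Original game: {10 | -26} (a switch {a | b} with a > b).
Cooling by t (for t below the temperature (a - b)/2 = 18) taxes each move by t: {a | b} cooled by t is {a - t | b + t}.
Cooling amount: t = 7/2
Cooled Left option: 10 - 7/2 = 13/2
Cooled Right option: -26 + 7/2 = -45/2
Cooled game: {13/2 | -45/2}
Left option = 13/2

13/2


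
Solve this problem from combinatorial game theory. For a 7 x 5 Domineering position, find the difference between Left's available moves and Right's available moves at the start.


Board is 7 x 5 (rows x cols).
Left (vertical) placements: (rows-1) * cols = 6 * 5 = 30
Right (horizontal) placements: rows * (cols-1) = 7 * 4 = 28
Advantage = Left - Right = 30 - 28 = 2

2


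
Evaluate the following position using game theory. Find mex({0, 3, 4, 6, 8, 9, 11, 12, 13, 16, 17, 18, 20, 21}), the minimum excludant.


Set = {0, 3, 4, 6, 8, 9, 11, 12, 13, 16, 17, 18, 20, 21}
0 is in the set.
1 is NOT in the set. This is the mex.
mex = 1

1


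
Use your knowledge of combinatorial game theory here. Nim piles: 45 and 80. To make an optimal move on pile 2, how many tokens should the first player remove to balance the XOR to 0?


Piles: 45 and 80
Current XOR: 45 XOR 80 = 125 (non-zero, so this is an N-position).
To make the XOR zero, we need to find a move that balances the piles.
For pile 2 (size 80): target = 80 XOR 125 = 45
We reduce pile 2 from 80 to 45.
Tokens removed: 80 - 45 = 35
Verification: 45 XOR 45 = 0

35
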